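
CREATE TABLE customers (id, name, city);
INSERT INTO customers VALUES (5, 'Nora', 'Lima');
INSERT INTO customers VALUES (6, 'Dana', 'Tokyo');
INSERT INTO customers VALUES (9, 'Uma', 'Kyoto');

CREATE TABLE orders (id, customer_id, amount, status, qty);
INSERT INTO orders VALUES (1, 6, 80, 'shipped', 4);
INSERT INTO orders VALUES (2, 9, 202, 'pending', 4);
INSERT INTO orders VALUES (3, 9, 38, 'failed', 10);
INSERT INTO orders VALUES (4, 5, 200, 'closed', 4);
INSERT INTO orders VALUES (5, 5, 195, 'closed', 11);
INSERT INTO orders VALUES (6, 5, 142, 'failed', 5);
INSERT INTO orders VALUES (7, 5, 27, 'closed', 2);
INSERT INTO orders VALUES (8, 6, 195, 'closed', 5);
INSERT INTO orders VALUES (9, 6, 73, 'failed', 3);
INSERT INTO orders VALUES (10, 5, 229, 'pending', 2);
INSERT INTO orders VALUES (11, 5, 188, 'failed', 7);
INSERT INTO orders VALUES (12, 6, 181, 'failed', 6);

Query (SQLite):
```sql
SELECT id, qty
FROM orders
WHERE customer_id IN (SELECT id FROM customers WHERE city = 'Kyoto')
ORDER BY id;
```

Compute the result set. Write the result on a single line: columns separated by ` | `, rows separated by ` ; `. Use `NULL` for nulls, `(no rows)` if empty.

Inner query: customers.id where city = 'Kyoto'.
Outer: keep orders rows whose customer_id is in that set.
Inner query → {9}

2 | 4 ; 3 | 10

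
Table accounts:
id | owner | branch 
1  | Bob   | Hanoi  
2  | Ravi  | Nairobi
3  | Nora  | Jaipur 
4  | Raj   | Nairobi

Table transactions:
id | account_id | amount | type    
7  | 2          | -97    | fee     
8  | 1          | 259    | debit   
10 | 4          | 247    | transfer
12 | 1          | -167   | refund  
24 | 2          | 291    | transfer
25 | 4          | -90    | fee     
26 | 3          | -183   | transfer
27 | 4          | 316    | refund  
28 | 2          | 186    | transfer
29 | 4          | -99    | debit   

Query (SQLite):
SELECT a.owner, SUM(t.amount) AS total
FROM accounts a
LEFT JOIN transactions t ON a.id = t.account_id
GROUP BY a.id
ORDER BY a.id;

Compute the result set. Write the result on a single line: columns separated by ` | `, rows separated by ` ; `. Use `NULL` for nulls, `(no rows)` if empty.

Bob | 92 ; Ravi | 380 ; Nora | -183 ; Raj | 374

LEFT JOIN keeps every accounts row; unmatched ones get NULL for transactions columns.
Group by accounts.id and compute SUM(t.amount). SUM over an all-NULL group is NULL.
  1: ids {8, 12} → SUM(t.amount)=92
  2: ids {7, 24, 28} → SUM(t.amount)=380
  3: ids {26} → SUM(t.amount)=-183
  4: ids {10, 25, 27, 29} → SUM(t.amount)=374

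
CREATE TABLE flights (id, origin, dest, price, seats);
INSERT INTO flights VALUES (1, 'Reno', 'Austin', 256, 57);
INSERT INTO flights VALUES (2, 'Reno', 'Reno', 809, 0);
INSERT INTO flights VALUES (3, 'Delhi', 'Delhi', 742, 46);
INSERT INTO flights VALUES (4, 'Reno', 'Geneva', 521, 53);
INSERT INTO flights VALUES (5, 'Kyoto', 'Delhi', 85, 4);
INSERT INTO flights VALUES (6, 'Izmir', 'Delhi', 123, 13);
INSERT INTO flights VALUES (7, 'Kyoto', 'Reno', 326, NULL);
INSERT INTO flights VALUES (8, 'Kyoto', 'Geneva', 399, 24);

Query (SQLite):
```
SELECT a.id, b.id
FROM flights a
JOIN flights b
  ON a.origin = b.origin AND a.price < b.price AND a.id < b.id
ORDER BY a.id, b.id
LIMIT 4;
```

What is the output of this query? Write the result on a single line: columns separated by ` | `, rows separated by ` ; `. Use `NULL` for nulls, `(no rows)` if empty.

Pairs (a,b) with same origin, a.price < b.price, a.id < b.id.
origin groups: Delhi:{3} Izmir:{6} Kyoto:{5,7,8} Reno:{1,2,4}
Ordered by (a.id, b.id); first 4.

1 | 2 ; 1 | 4 ; 5 | 7 ; 5 | 8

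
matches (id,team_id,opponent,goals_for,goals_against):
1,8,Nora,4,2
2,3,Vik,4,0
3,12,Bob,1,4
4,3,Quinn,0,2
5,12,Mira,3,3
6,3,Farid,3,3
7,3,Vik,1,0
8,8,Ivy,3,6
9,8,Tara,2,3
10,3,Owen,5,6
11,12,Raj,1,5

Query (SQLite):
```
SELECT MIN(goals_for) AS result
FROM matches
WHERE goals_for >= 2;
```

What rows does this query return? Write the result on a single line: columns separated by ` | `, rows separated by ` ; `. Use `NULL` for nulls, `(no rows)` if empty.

2

Rows where goals_for >= 2 → goals_for values: [4, 4, 3, 3, 3, 2, 5].
MIN of non-NULL values = 2.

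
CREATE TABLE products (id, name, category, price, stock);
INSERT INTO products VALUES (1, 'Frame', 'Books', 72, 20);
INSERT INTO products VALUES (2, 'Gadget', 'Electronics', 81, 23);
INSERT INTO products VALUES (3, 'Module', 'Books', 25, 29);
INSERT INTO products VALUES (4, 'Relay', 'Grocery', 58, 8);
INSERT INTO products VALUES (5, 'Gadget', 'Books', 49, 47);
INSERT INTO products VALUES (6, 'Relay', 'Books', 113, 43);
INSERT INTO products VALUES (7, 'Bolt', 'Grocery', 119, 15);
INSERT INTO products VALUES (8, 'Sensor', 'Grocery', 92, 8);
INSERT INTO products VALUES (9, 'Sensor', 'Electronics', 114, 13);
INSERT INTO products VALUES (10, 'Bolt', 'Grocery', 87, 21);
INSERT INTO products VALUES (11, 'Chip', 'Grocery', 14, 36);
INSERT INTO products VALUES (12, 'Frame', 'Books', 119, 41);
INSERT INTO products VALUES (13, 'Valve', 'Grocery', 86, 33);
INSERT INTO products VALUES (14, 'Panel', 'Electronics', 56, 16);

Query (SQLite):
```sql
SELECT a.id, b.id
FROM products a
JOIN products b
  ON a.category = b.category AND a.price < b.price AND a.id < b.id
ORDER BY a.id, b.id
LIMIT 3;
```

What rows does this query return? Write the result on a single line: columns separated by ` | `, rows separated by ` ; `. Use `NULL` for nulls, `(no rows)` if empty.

1 | 6 ; 1 | 12 ; 2 | 9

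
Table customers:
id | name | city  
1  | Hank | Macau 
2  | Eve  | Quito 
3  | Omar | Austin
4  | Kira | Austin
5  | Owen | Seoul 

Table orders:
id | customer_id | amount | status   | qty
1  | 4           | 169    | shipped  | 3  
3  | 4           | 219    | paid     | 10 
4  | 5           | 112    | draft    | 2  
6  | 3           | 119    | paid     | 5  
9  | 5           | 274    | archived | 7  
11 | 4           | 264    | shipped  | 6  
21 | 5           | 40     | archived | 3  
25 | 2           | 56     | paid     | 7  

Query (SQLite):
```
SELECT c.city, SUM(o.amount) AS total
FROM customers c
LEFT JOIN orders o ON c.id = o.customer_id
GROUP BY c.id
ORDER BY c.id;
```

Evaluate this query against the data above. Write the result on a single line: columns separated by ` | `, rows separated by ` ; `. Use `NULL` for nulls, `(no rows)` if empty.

LEFT JOIN keeps every customers row; unmatched ones get NULL for orders columns.
Group by customers.id and compute SUM(o.amount). SUM over an all-NULL group is NULL.
  1: ids {—} → SUM(o.amount)=NULL
  2: ids {25} → SUM(o.amount)=56
  3: ids {6} → SUM(o.amount)=119
  4: ids {1, 3, 11} → SUM(o.amount)=652
  5: ids {4, 9, 21} → SUM(o.amount)=426

Macau | NULL ; Quito | 56 ; Austin | 119 ; Austin | 652 ; Seoul | 426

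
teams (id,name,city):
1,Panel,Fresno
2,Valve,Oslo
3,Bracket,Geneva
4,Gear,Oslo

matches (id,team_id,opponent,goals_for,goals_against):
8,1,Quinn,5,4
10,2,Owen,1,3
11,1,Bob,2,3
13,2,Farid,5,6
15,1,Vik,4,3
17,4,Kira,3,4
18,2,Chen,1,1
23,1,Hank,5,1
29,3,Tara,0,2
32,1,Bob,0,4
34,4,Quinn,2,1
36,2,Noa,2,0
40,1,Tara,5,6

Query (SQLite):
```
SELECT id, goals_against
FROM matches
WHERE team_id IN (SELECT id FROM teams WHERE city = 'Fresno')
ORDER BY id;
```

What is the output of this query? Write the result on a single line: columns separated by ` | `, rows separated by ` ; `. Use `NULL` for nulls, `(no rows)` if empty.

Inner query: teams.id where city = 'Fresno'.
Outer: keep matches rows whose team_id is in that set.
Inner query → {1}

8 | 4 ; 11 | 3 ; 15 | 3 ; 23 | 1 ; 32 | 4 ; 40 | 6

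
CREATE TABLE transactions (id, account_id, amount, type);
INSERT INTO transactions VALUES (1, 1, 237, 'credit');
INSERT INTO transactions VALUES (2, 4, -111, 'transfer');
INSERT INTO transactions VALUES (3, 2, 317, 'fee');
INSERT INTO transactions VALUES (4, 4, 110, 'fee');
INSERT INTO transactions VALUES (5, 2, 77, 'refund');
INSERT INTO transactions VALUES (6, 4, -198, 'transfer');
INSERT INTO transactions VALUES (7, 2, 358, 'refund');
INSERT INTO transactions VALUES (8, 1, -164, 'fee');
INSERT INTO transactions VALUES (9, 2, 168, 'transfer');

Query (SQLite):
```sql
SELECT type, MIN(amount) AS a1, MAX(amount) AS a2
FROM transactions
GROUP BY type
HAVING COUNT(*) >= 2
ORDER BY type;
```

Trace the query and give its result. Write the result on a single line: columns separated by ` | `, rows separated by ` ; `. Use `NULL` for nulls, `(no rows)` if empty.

Group transactions by type.
Per group compute: MIN(amount), MAX(amount).
HAVING: drop groups with fewer than 2 rows.
  credit: ids {1} → MIN(amount)=237, MAX(amount)=237
  fee: ids {3, 4, 8} → MIN(amount)=-164, MAX(amount)=317
  refund: ids {5, 7} → MIN(amount)=77, MAX(amount)=358
  transfer: ids {2, 6, 9} → MIN(amount)=-198, MAX(amount)=168

fee | -164 | 317 ; refund | 77 | 358 ; transfer | -198 | 168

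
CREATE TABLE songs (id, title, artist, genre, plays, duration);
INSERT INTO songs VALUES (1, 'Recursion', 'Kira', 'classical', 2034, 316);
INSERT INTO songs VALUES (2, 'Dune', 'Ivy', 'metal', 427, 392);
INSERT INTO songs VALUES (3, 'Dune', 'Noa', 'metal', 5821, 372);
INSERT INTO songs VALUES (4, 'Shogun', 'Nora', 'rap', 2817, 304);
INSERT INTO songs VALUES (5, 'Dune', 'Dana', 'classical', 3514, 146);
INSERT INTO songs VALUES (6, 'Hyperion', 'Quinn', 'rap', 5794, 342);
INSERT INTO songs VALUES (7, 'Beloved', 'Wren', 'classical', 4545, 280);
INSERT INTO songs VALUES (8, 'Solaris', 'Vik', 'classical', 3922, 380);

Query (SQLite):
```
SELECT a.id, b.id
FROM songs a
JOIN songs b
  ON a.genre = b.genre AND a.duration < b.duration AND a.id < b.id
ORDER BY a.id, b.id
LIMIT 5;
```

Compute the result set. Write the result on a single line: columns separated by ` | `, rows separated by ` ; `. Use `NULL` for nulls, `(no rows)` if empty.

1 | 8 ; 4 | 6 ; 5 | 7 ; 5 | 8 ; 7 | 8

Pairs (a,b) with same genre, a.duration < b.duration, a.id < b.id.
genre groups: classical:{1,5,7,8} metal:{2,3} rap:{4,6}
Ordered by (a.id, b.id); first 5.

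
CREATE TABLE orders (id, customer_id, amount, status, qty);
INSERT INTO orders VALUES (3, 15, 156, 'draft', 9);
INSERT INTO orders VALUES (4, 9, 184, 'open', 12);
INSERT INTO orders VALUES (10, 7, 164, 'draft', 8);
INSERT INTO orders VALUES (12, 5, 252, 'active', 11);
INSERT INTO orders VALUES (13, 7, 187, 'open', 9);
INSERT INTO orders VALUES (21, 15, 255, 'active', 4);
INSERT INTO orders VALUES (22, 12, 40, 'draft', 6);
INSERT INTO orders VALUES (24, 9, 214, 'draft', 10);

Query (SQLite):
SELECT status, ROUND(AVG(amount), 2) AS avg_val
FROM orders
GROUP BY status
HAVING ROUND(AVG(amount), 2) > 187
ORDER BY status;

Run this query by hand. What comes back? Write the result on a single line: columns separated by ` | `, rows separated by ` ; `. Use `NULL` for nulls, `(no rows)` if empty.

active | 253.5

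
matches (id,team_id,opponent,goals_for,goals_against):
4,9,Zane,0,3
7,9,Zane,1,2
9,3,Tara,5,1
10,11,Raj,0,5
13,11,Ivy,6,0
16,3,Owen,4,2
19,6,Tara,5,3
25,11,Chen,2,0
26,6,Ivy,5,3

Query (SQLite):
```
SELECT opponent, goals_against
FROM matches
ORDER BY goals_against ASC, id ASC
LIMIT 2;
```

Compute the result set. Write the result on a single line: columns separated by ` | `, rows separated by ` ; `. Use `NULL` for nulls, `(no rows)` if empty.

Ivy | 0 ; Chen | 0

Sort by goals_against asc, tiebreak id asc: (0, id=13), (0, id=25), (1, id=9), (2, id=7), (2, id=16) …. Take first 2.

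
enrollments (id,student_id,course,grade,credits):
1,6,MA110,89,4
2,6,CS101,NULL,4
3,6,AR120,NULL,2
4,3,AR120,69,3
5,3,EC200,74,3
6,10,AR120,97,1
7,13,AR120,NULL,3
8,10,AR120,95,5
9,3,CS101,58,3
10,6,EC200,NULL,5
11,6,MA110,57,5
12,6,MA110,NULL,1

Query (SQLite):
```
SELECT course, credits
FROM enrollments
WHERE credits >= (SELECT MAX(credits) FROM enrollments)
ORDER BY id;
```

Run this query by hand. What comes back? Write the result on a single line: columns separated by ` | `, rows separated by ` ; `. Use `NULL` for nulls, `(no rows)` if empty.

Scalar subquery: MAX(credits) over all enrollments rows = 5.
Keep rows where credits >= that value.

AR120 | 5 ; EC200 | 5 ; MA110 | 5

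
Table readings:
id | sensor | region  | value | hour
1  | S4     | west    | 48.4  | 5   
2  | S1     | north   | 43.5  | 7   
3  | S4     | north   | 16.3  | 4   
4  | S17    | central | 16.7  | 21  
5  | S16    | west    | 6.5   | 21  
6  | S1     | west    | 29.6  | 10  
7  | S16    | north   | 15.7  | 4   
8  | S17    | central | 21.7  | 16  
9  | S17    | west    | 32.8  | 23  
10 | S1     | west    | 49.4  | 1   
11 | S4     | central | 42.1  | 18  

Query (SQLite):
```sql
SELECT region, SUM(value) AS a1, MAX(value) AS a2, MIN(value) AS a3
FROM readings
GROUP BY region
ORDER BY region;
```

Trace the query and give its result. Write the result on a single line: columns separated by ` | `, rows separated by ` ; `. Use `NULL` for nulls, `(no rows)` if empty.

Group readings by region.
Per group compute: SUM(value), MAX(value), MIN(value).
  central: ids {4, 8, 11} → SUM(value)=80.5, MAX(value)=42.1, MIN(value)=16.7
  north: ids {2, 3, 7} → SUM(value)=75.5, MAX(value)=43.5, MIN(value)=15.7
  west: ids {1, 5, 6, 9, 10} → SUM(value)=166.7, MAX(value)=49.4, MIN(value)=6.5

central | 80.5 | 42.1 | 16.7 ; north | 75.5 | 43.5 | 15.7 ; west | 166.7 | 49.4 | 6.5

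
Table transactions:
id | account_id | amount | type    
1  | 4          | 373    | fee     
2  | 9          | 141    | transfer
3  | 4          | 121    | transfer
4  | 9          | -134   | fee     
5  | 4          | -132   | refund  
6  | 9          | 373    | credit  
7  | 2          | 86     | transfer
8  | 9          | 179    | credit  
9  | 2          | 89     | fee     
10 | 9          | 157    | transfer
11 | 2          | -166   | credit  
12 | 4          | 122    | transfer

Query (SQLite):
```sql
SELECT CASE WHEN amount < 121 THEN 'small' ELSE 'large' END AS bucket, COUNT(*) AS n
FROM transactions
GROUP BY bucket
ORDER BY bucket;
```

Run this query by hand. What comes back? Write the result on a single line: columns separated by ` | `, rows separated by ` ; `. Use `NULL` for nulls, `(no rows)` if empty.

Bucket rows by amount < 121 → 'small' else 'large'; count each bucket.

large | 7 ; small | 5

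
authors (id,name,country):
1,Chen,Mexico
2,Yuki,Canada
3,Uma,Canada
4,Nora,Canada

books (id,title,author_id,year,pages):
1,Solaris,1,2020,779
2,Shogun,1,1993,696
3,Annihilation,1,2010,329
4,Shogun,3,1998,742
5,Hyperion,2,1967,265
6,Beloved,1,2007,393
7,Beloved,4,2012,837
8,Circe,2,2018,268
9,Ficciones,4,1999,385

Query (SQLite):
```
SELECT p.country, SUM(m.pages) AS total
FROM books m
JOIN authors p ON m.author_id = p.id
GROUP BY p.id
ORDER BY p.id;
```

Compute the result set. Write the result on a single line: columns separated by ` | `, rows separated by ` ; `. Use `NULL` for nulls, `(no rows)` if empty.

Mexico | 2197 ; Canada | 533 ; Canada | 742 ; Canada | 1222

Join each books row to its authors via author_id.
Group joined rows by authors.id; compute SUM(m.pages) per group.
  1: ids {1, 2, 3, 6} → SUM(m.pages)=2197
  2: ids {5, 8} → SUM(m.pages)=533
  3: ids {4} → SUM(m.pages)=742
  4: ids {7, 9} → SUM(m.pages)=1222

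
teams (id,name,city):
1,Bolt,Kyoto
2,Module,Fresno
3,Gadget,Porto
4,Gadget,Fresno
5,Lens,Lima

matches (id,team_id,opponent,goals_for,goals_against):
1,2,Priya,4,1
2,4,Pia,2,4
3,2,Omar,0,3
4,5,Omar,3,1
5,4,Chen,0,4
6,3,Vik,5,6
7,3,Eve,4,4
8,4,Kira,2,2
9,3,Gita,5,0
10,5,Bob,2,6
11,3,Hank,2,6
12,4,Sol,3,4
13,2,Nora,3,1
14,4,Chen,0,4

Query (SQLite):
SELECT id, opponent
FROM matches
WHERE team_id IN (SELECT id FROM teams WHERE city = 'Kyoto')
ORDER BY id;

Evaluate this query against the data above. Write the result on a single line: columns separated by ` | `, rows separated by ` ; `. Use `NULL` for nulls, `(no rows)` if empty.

Inner query: teams.id where city = 'Kyoto'.
Outer: keep matches rows whose team_id is in that set.
Inner query → {1}

(no rows)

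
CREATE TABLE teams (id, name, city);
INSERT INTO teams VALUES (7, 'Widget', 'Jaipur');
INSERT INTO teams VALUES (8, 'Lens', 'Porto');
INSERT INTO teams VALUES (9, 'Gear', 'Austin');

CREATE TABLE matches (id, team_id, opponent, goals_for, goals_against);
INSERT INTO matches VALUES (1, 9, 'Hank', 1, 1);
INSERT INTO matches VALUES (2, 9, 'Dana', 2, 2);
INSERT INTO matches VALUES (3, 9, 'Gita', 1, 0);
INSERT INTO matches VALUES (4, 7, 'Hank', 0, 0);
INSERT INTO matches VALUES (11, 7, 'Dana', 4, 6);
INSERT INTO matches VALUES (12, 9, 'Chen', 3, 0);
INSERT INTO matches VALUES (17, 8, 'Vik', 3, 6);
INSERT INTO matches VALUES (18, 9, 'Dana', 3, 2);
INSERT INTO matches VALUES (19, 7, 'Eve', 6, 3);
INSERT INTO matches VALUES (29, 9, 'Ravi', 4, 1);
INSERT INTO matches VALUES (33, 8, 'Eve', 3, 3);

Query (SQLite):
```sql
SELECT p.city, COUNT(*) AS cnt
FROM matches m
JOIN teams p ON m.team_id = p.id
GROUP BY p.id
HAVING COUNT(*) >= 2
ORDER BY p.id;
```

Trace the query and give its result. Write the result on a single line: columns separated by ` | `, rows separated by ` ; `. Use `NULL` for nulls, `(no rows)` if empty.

Jaipur | 3 ; Porto | 2 ; Austin | 6

Join each matches row to its teams via team_id.
Group joined rows by teams.id; compute COUNT(*) per group.
HAVING: keep groups with count ≥ 2.
  7: ids {4, 11, 19} → COUNT(*)=3
  8: ids {17, 33} → COUNT(*)=2
  9: ids {1, 2, 3, 12, 18, 29} → COUNT(*)=6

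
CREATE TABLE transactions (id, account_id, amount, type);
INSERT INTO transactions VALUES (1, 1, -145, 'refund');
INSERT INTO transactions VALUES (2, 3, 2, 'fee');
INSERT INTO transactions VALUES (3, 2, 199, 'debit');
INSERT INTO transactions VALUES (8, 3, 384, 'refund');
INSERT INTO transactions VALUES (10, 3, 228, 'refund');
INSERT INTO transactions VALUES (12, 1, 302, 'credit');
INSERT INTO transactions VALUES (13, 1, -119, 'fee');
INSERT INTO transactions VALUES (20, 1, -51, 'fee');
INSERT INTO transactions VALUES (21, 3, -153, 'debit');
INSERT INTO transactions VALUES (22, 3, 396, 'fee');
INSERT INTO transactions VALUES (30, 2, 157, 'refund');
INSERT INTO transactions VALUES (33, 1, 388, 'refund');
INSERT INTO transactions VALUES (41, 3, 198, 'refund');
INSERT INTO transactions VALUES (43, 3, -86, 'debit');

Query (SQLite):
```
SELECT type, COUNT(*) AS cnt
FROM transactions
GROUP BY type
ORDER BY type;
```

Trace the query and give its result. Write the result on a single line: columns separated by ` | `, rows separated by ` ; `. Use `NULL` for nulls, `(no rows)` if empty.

Partition transactions by type; compute COUNT(*) within each group.
  credit: ids {12} → COUNT(*)=1
  debit: ids {3, 21, 43} → COUNT(*)=3
  fee: ids {2, 13, 20, 22} → COUNT(*)=4
  refund: ids {1, 8, 10, 30, 33, 41} → COUNT(*)=6

credit | 1 ; debit | 3 ; fee | 4 ; refund | 6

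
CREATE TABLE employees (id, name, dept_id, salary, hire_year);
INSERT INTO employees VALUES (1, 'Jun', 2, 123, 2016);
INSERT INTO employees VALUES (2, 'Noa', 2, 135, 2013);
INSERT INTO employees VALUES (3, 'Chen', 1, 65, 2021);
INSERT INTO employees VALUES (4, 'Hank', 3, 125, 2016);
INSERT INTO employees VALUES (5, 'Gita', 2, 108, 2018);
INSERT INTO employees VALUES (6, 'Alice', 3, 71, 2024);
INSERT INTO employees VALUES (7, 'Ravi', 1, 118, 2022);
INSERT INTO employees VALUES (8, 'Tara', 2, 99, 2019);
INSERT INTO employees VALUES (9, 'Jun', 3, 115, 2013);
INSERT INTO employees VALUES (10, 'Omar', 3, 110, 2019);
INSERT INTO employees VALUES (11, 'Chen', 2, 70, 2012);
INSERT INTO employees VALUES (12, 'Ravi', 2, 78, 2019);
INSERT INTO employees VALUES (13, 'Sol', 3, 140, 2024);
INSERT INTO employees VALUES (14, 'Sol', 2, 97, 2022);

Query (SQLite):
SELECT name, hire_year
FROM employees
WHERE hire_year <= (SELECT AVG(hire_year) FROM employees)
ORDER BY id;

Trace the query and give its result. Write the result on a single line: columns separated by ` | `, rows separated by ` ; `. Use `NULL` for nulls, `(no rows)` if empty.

Jun | 2016 ; Noa | 2013 ; Hank | 2016 ; Gita | 2018 ; Jun | 2013 ; Chen | 2012

Scalar subquery: AVG(hire_year) over all employees rows = 2018.428571 (≈; comparison uses full precision).
Keep rows where hire_year <= that value.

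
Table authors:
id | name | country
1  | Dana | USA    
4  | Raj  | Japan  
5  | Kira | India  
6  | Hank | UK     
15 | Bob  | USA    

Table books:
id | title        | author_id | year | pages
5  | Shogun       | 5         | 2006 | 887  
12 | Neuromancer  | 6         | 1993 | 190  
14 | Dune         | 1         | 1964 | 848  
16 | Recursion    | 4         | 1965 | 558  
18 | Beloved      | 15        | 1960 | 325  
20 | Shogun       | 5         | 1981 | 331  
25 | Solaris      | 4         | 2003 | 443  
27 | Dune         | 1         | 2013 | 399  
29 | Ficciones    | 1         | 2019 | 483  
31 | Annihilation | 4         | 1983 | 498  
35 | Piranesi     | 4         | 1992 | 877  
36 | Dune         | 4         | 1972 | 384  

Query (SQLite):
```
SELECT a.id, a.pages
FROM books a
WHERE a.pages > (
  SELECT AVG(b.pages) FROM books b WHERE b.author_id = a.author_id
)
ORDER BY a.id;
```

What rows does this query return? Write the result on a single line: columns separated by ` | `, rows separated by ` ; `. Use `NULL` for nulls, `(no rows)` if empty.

For each books row a, compute AVG(pages) over rows sharing a.author_id.
Keep row a if a.pages > that per-group AVG.
  author_id=1: AVG(pages) = 576.666667
  author_id=4: AVG(pages) = 552.0
  author_id=5: AVG(pages) = 609.0
  author_id=6: AVG(pages) = 190.0
  author_id=15: AVG(pages) = 325.0

5 | 887 ; 14 | 848 ; 16 | 558 ; 35 | 877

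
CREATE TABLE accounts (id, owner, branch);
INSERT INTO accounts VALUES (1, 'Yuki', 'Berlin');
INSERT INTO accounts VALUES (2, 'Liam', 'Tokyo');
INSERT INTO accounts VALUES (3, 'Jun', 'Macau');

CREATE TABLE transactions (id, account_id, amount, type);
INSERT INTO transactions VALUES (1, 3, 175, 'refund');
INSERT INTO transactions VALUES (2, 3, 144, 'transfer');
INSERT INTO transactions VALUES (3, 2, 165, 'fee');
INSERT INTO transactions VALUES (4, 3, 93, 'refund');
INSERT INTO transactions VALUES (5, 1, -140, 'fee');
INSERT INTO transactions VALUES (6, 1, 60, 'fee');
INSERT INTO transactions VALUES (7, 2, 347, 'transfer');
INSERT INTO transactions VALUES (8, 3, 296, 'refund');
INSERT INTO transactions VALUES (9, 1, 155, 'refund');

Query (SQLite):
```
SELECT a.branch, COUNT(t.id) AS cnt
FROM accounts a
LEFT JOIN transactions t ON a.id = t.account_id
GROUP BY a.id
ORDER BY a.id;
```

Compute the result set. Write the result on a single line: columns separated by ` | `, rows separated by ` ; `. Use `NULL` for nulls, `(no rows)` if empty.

LEFT JOIN keeps every accounts row; unmatched ones get NULL for transactions columns.
Group by accounts.id and compute COUNT(t.id). COUNT(col) of an all-NULL group is 0.
  1: ids {5, 6, 9} → COUNT(t.id)=3
  2: ids {3, 7} → COUNT(t.id)=2
  3: ids {1, 2, 4, 8} → COUNT(t.id)=4

Berlin | 3 ; Tokyo | 2 ; Macau | 4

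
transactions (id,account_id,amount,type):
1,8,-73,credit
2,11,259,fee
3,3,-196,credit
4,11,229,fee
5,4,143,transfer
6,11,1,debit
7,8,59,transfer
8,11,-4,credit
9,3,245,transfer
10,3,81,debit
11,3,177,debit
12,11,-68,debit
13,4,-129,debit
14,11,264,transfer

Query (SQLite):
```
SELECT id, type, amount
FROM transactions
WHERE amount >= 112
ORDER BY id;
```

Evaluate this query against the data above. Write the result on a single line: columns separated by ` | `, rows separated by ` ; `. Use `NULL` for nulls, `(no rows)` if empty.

amount >= 112: ids {2, 4, 5, 9, 11, 14}

2 | fee | 259 ; 4 | fee | 229 ; 5 | transfer | 143 ; 9 | transfer | 245 ; 11 | debit | 177 ; 14 | transfer | 264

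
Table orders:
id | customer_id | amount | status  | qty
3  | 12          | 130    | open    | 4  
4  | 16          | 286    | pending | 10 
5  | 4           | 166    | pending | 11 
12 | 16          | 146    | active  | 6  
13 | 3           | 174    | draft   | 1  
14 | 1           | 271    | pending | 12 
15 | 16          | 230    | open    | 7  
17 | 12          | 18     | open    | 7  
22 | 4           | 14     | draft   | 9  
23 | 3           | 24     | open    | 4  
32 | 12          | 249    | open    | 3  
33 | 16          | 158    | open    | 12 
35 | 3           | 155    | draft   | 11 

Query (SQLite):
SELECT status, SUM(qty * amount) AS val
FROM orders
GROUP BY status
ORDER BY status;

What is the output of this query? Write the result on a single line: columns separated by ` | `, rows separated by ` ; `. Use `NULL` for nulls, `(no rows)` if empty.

For each row compute qty * amount.
Group by status; take SUM of the expression per group.
  active: ids {12} → SUM(qty * amount)=876
  draft: ids {13, 22, 35} → SUM(qty * amount)=2005
  open: ids {3, 15, 17, 23, 32, 33} → SUM(qty * amount)=4995
  pending: ids {4, 5, 14} → SUM(qty * amount)=7938

active | 876 ; draft | 2005 ; open | 4995 ; pending | 7938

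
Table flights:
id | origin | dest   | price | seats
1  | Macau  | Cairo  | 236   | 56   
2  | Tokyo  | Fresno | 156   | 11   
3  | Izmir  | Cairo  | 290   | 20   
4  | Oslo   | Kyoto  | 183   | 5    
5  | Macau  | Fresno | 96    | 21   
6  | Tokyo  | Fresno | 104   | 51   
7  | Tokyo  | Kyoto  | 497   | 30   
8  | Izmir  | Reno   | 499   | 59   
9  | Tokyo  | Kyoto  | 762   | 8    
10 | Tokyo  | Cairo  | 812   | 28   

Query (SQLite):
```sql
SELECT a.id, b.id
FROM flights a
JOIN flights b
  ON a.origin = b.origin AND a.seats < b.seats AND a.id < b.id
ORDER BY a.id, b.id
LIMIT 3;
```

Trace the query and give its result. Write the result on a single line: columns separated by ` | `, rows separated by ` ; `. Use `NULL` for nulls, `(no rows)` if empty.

2 | 6 ; 2 | 7 ; 2 | 10

Pairs (a,b) with same origin, a.seats < b.seats, a.id < b.id.
origin groups: Izmir:{3,8} Macau:{1,5} Oslo:{4} Tokyo:{2,6,7,9,10}
Ordered by (a.id, b.id); first 3.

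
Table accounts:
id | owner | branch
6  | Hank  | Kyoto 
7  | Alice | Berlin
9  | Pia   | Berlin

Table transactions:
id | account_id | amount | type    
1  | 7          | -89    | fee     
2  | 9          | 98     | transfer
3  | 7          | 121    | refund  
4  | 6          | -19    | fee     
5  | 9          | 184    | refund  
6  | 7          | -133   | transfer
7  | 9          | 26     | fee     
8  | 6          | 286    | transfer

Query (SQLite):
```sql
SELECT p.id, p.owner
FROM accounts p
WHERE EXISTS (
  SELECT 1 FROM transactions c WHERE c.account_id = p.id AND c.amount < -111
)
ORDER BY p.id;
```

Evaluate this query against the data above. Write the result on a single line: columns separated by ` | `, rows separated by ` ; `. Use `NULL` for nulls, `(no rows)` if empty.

7 | Alice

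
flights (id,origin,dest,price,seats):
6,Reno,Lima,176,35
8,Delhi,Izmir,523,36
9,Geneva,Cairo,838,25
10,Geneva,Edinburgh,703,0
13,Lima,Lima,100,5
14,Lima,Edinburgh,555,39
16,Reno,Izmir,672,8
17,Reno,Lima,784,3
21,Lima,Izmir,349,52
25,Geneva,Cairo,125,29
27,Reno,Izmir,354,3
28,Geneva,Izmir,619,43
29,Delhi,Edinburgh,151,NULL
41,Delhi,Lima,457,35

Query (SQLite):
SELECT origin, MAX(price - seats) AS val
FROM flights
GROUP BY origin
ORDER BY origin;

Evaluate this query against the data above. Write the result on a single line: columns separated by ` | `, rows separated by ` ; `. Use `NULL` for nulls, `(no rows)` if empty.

For each row compute price - seats.
Group by origin; take MAX of the expression per group.
  Delhi: ids {8, 29, 41} → MAX(price - seats)=487
  Geneva: ids {9, 10, 25, 28} → MAX(price - seats)=813
  Lima: ids {13, 14, 21} → MAX(price - seats)=516
  Reno: ids {6, 16, 17, 27} → MAX(price - seats)=781

Delhi | 487 ; Geneva | 813 ; Lima | 516 ; Reno | 781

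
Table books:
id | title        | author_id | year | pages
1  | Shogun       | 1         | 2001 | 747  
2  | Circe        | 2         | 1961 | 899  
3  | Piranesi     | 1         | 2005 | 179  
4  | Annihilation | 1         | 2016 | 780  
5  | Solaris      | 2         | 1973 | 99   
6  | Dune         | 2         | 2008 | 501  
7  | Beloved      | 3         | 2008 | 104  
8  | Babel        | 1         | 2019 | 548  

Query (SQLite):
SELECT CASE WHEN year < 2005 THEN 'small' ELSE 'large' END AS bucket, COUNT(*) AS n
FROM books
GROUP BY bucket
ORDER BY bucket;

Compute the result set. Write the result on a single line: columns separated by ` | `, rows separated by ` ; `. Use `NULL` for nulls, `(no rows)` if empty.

large | 5 ; small | 3

Bucket rows by year < 2005 → 'small' else 'large'; count each bucket.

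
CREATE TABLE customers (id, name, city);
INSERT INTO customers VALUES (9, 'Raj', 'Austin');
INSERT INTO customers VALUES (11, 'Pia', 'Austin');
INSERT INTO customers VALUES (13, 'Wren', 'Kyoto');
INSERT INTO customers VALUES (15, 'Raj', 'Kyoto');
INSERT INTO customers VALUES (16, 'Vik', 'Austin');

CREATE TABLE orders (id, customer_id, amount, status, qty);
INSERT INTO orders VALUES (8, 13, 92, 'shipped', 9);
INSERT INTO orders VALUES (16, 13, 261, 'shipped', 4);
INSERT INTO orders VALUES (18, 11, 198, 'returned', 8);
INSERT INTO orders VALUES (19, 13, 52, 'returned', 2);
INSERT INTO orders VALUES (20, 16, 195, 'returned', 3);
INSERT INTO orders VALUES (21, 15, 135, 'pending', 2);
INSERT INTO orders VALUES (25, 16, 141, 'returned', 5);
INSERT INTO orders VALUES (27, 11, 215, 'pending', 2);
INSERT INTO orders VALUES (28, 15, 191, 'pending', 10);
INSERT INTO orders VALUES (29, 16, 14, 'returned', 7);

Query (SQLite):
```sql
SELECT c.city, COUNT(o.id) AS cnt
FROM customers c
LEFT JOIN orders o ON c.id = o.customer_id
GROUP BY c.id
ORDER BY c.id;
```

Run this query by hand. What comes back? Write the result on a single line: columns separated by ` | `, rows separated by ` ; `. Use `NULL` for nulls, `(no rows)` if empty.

Austin | 0 ; Austin | 2 ; Kyoto | 3 ; Kyoto | 2 ; Austin | 3

LEFT JOIN keeps every customers row; unmatched ones get NULL for orders columns.
Group by customers.id and compute COUNT(o.id). COUNT(col) of an all-NULL group is 0.
  9: ids {—} → COUNT(o.id)=0
  11: ids {18, 27} → COUNT(o.id)=2
  13: ids {8, 16, 19} → COUNT(o.id)=3
  15: ids {21, 28} → COUNT(o.id)=2
  16: ids {20, 25, 29} → COUNT(o.id)=3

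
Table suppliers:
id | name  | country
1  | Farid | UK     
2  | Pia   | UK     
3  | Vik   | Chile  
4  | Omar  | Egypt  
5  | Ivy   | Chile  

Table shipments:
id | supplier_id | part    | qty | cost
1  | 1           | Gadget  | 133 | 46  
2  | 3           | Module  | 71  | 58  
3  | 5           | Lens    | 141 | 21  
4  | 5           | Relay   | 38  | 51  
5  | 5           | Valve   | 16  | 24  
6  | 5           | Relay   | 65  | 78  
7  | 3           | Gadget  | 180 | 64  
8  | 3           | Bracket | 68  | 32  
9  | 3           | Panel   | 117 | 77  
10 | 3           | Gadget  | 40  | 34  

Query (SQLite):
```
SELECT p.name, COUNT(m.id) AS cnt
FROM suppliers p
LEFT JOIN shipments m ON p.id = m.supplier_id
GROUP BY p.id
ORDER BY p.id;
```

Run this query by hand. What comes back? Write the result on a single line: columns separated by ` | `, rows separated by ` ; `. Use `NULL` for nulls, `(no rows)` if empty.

Farid | 1 ; Pia | 0 ; Vik | 5 ; Omar | 0 ; Ivy | 4

LEFT JOIN keeps every suppliers row; unmatched ones get NULL for shipments columns.
Group by suppliers.id and compute COUNT(m.id). COUNT(col) of an all-NULL group is 0.
  1: ids {1} → COUNT(m.id)=1
  2: ids {—} → COUNT(m.id)=0
  3: ids {2, 7, 8, 9, 10} → COUNT(m.id)=5
  4: ids {—} → COUNT(m.id)=0
  5: ids {3, 4, 5, 6} → COUNT(m.id)=4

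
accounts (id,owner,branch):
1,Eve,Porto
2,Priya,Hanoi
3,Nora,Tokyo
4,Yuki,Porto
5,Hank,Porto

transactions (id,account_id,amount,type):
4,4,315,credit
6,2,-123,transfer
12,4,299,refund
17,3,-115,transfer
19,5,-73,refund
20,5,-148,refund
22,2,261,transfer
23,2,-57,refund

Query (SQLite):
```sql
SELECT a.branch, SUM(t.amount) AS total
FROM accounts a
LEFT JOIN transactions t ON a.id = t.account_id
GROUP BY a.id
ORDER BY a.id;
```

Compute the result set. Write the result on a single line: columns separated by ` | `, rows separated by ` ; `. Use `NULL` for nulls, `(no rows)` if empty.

Porto | NULL ; Hanoi | 81 ; Tokyo | -115 ; Porto | 614 ; Porto | -221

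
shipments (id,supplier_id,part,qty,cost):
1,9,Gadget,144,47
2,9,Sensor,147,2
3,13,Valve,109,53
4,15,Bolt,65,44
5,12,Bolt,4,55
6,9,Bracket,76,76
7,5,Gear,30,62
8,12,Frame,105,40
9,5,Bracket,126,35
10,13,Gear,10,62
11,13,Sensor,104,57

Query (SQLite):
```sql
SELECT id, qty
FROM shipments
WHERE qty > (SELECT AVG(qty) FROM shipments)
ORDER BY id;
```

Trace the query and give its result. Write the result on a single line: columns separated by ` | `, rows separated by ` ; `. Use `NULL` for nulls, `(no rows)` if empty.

Scalar subquery: AVG(qty) over all shipments rows = 83.636364 (≈; comparison uses full precision).
Keep rows where qty > that value.

1 | 144 ; 2 | 147 ; 3 | 109 ; 8 | 105 ; 9 | 126 ; 11 | 104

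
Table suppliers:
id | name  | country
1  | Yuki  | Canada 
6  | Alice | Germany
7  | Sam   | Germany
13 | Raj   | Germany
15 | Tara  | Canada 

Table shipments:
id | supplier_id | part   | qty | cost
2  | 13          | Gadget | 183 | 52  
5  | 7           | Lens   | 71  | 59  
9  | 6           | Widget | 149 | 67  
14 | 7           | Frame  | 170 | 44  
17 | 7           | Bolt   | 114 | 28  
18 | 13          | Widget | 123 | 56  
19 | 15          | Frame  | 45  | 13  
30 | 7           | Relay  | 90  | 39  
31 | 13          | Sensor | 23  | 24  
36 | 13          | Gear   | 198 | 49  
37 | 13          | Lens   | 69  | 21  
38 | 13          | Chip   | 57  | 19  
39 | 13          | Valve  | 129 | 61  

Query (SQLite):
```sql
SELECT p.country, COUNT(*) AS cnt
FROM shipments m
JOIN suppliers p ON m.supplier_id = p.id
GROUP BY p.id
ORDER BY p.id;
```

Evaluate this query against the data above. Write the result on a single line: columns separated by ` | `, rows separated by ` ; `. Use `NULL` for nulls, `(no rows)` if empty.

Join each shipments row to its suppliers via supplier_id.
Group joined rows by suppliers.id; compute COUNT(*) per group.
  6: ids {9} → COUNT(*)=1
  7: ids {5, 14, 17, 30} → COUNT(*)=4
  13: ids {2, 18, 31, 36, 37, 38, 39} → COUNT(*)=7
  15: ids {19} → COUNT(*)=1

Germany | 1 ; Germany | 4 ; Germany | 7 ; Canada | 1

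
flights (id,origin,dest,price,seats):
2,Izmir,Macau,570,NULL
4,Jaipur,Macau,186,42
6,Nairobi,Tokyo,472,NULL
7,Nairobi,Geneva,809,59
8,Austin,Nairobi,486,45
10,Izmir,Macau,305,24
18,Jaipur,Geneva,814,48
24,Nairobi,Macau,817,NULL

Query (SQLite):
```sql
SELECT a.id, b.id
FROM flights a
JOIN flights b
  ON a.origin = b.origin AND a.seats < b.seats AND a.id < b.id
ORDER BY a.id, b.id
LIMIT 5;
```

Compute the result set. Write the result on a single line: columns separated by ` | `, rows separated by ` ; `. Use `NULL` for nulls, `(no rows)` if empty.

Pairs (a,b) with same origin, a.seats < b.seats, a.id < b.id.
origin groups: Austin:{8} Izmir:{2,10} Jaipur:{4,18} Nairobi:{6,7,24}
Ordered by (a.id, b.id); first 5.

4 | 18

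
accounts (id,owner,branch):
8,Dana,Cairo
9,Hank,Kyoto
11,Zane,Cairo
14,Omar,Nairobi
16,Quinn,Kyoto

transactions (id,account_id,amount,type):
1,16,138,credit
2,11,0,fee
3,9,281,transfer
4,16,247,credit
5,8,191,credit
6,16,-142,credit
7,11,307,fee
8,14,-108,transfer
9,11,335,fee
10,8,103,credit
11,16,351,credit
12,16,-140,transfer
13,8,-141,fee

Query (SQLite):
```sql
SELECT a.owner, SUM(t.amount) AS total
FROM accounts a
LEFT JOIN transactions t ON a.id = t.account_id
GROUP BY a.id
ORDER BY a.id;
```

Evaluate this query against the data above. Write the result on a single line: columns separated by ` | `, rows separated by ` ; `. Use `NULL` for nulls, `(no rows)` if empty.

LEFT JOIN keeps every accounts row; unmatched ones get NULL for transactions columns.
Group by accounts.id and compute SUM(t.amount). SUM over an all-NULL group is NULL.
  8: ids {5, 10, 13} → SUM(t.amount)=153
  9: ids {3} → SUM(t.amount)=281
  11: ids {2, 7, 9} → SUM(t.amount)=642
  14: ids {8} → SUM(t.amount)=-108
  16: ids {1, 4, 6, 11, 12} → SUM(t.amount)=454

Dana | 153 ; Hank | 281 ; Zane | 642 ; Omar | -108 ; Quinn | 454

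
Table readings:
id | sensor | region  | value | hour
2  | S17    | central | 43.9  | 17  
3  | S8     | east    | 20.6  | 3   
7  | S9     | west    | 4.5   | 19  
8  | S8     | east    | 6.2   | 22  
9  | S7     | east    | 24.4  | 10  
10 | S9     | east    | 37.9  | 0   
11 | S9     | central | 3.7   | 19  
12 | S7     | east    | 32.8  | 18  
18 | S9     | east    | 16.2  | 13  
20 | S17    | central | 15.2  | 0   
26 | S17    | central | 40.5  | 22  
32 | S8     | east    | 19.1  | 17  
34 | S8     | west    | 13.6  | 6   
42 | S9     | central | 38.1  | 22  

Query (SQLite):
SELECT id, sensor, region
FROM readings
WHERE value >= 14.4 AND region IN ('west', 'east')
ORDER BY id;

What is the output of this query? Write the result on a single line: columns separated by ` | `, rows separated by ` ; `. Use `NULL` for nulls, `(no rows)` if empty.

value >= 14.4: ids {2, 3, 9, 10, 12, 18, 20, 26, 32, 42}
region IN ('west', 'east'): ids {3, 7, 8, 9, 10, 12, 18, 32, 34}
Combine with AND.

3 | S8 | east ; 9 | S7 | east ; 10 | S9 | east ; 12 | S7 | east ; 18 | S9 | east ; 32 | S8 | east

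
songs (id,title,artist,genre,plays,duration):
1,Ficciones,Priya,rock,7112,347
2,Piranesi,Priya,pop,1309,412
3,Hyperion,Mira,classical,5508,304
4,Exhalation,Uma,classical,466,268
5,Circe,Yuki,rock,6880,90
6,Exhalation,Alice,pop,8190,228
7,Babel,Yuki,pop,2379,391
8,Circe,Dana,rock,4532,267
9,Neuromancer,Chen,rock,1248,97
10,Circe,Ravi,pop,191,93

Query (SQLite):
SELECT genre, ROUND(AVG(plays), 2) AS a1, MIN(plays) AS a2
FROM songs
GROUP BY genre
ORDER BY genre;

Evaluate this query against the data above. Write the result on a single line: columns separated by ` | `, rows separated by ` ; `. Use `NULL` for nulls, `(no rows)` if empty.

Group songs by genre.
Per group compute: ROUND(AVG(plays), 2), MIN(plays).
  classical: ids {3, 4} → ROUND(AVG(plays), 2)=2987, MIN(plays)=466
  pop: ids {2, 6, 7, 10} → ROUND(AVG(plays), 2)=3017.25, MIN(plays)=191
  rock: ids {1, 5, 8, 9} → ROUND(AVG(plays), 2)=4943, MIN(plays)=1248

classical | 2987 | 466 ; pop | 3017.25 | 191 ; rock | 4943 | 1248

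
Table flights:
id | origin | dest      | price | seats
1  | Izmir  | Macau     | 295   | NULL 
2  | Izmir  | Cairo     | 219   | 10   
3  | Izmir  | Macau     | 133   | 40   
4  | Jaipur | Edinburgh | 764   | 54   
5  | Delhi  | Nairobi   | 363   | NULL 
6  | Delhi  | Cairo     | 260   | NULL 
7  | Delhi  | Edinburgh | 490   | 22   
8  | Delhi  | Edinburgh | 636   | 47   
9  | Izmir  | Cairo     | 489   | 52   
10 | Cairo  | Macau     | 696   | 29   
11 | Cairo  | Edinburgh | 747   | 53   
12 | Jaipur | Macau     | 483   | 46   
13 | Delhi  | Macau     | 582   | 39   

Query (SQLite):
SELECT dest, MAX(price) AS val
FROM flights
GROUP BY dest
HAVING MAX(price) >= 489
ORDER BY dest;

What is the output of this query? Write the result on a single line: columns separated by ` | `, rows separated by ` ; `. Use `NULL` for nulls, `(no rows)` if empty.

Cairo | 489 ; Edinburgh | 764 ; Macau | 696

Partition flights by dest; compute MAX(price) within each group.
HAVING: keep groups where MAX(price) >= 489.
  Cairo: ids {2, 6, 9} → MAX(price)=489
  Edinburgh: ids {4, 7, 8, 11} → MAX(price)=764
  Macau: ids {1, 3, 10, 12, 13} → MAX(price)=696
  Nairobi: ids {5} → MAX(price)=363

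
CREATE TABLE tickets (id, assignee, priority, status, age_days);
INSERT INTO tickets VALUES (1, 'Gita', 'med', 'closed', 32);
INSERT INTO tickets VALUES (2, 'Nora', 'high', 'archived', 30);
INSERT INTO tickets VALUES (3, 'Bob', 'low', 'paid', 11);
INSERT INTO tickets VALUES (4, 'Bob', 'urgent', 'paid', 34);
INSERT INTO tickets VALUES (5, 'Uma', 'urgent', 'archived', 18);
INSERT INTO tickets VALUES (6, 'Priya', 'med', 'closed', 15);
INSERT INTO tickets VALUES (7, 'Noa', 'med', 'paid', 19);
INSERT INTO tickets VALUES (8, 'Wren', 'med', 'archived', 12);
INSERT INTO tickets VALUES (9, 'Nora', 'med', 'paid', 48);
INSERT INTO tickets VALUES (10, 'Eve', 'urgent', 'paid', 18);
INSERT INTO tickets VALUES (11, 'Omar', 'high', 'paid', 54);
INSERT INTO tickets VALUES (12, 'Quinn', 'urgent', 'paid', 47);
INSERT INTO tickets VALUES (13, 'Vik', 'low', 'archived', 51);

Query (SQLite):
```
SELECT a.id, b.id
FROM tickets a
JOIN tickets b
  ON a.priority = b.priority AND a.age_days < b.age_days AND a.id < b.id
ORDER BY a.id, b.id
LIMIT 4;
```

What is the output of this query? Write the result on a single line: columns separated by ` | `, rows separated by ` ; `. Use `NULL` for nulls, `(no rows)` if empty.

1 | 9 ; 2 | 11 ; 3 | 13 ; 4 | 12

Pairs (a,b) with same priority, a.age_days < b.age_days, a.id < b.id.
priority groups: high:{2,11} low:{3,13} med:{1,6,7,8,9} urgent:{4,5,10,12}
Ordered by (a.id, b.id); first 4.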